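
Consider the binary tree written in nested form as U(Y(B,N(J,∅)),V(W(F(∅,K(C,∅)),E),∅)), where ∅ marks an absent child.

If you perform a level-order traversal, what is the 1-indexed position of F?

8

Level-order visits nodes level by level from the root, left to right within each level.
Level 0: U
Level 1: Y, V
Level 2: B, N, W
Level 3: J, F, E
Level 4: K
Level 5: C
Full level-order sequence: U, Y, V, B, N, W, J, F, E, K, C.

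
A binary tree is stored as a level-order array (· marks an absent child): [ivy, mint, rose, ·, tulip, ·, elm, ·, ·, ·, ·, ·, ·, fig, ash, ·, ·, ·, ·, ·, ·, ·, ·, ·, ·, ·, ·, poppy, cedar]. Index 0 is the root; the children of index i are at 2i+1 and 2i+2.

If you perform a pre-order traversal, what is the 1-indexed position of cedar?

Pre-order visits the node, then its left subtree, then its right subtree.
Visit ivy.
At ivy: go left to mint.
  Visit mint.
  At mint: no left child.
  At mint: go right to tulip.
    tulip is a leaf — visit tulip.
At ivy: go right to rose.
  Visit rose.
  At rose: no left child.
  At rose: go right to elm.
    Visit elm.
    At elm: go left to fig.
      Visit fig.
      At fig: go left to poppy.
        poppy is a leaf — visit poppy.
      At fig: go right to cedar.
        cedar is a leaf — visit cedar.
    At elm: go right to ash.
      ash is a leaf — visit ash.
Full pre-order sequence: ivy, mint, tulip, rose, elm, fig, poppy, cedar, ash.

8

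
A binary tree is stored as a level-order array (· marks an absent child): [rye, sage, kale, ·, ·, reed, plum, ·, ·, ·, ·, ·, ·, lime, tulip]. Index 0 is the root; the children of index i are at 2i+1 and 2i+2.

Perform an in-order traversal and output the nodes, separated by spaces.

sage rye reed kale lime plum tulip

In-order visits the left subtree, then the node, then the right subtree.
At rye: go left to sage.
  sage is a leaf — visit sage.
Visit rye.
At rye: go right to kale.
  At kale: go left to reed.
    reed is a leaf — visit reed.
  Visit kale.
  At kale: go right to plum.
    At plum: go left to lime.
      lime is a leaf — visit lime.
    Visit plum.
    At plum: go right to tulip.
      tulip is a leaf — visit tulip.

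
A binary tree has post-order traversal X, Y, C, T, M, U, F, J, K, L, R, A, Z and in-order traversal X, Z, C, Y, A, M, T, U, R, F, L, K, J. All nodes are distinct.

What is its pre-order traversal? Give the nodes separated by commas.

Z, X, A, C, Y, R, U, M, T, L, F, K, J

The last element of post-order is the root; it splits in-order into left and right subtrees.
Root Z: left subtree has 1 node {X}, right has 11 {C, Y, A, M, T, U, R, F, L, K, J}.
  Root A: left subtree has 2 nodes {C, Y}, right has 8 {M, T, U, R, F, L, K, J}.
    Root C: left subtree has 0 nodes { }, right has 1 {Y}.
    Root R: left subtree has 3 nodes {M, T, U}, right has 4 {F, L, K, J}.
      Root U: left subtree has 2 nodes {M, T}, right has 0 { }.
        Root M: left subtree has 0 nodes { }, right has 1 {T}.
      Root L: left subtree has 1 node {F}, right has 2 {K, J}.
        Root K: left subtree has 0 nodes { }, right has 1 {J}.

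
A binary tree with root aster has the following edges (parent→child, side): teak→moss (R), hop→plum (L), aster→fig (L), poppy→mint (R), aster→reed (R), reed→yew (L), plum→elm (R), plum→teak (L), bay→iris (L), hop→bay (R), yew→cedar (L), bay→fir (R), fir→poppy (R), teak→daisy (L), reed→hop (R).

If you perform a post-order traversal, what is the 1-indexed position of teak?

Post-order visits the left subtree, then the right subtree, then the node.
At aster: go left to fig.
  fig is a leaf — visit fig.
At aster: go right to reed.
  At reed: go left to yew.
    At yew: go left to cedar.
      cedar is a leaf — visit cedar.
    At yew: no right child.
    Visit yew.
  At reed: go right to hop.
    At hop: go left to plum.
      At plum: go left to teak.
        At teak: go left to daisy.
          daisy is a leaf — visit daisy.
        At teak: go right to moss.
          moss is a leaf — visit moss.
        Visit teak.
      At plum: go right to elm.
        elm is a leaf — visit elm.
      Visit plum.
    At hop: go right to bay.
      At bay: go left to iris.
        iris is a leaf — visit iris.
      At bay: go right to fir.
        At fir: no left child.
        At fir: go right to poppy.
          At poppy: no left child.
          At poppy: go right to mint.
            mint is a leaf — visit mint.
          Visit poppy.
        Visit fir.
      Visit bay.
    Visit hop.
  Visit reed.
Visit aster.
Full post-order sequence: fig, cedar, yew, daisy, moss, teak, elm, plum, iris, mint, poppy, fir, bay, hop, reed, aster.

6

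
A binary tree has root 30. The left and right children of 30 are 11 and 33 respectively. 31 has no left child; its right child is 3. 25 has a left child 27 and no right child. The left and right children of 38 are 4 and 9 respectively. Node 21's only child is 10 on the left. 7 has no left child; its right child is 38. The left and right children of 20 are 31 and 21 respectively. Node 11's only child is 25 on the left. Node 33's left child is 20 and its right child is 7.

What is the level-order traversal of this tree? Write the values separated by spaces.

Level-order visits nodes level by level from the root, left to right within each level.
Level 0: 30
Level 1: 11, 33
Level 2: 25, 20, 7
Level 3: 27, 31, 21, 38
Level 4: 3, 10, 4, 9

30 11 33 25 20 7 27 31 21 38 3 10 4 9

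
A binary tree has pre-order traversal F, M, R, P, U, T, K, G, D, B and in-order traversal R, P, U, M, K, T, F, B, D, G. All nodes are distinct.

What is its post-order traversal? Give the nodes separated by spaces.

The first element of pre-order is the root; it splits in-order into left and right subtrees.
Root F: left subtree has 6 nodes {R, P, U, M, K, T}, right has 3 {B, D, G}.
  Root M: left subtree has 3 nodes {R, P, U}, right has 2 {K, T}.
    Root R: left subtree has 0 nodes { }, right has 2 {P, U}.
      Root P: left subtree has 0 nodes { }, right has 1 {U}.
    Root T: left subtree has 1 node {K}, right has 0 { }.
  Root G: left subtree has 2 nodes {B, D}, right has 0 { }.
    Root D: left subtree has 1 node {B}, right has 0 { }.

U P R K T M B D G F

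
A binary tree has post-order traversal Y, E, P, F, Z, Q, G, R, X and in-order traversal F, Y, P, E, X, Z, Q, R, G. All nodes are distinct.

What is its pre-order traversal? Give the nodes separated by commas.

X, F, P, Y, E, R, Q, Z, G

The last element of post-order is the root; it splits in-order into left and right subtrees.
Root X: left subtree has 4 nodes {F, Y, P, E}, right has 4 {Z, Q, R, G}.
  Root F: left subtree has 0 nodes { }, right has 3 {Y, P, E}.
    Root P: left subtree has 1 node {Y}, right has 1 {E}.
  Root R: left subtree has 2 nodes {Z, Q}, right has 1 {G}.
    Root Q: left subtree has 1 node {Z}, right has 0 { }.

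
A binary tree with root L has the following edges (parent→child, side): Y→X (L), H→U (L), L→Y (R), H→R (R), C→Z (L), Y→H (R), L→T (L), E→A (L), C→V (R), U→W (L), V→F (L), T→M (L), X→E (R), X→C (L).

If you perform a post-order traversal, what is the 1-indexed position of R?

Post-order visits the left subtree, then the right subtree, then the node.
At L: go left to T.
  At T: go left to M.
    M is a leaf — visit M.
  At T: no right child.
  Visit T.
At L: go right to Y.
  At Y: go left to X.
    At X: go left to C.
      At C: go left to Z.
        Z is a leaf — visit Z.
      At C: go right to V.
        At V: go left to F.
          F is a leaf — visit F.
        At V: no right child.
        Visit V.
      Visit C.
    At X: go right to E.
      At E: go left to A.
        A is a leaf — visit A.
      At E: no right child.
      Visit E.
    Visit X.
  At Y: go right to H.
    At H: go left to U.
      At U: go left to W.
        W is a leaf — visit W.
      At U: no right child.
      Visit U.
    At H: go right to R.
      R is a leaf — visit R.
    Visit H.
  Visit Y.
Visit L.
Full post-order sequence: M, T, Z, F, V, C, A, E, X, W, U, R, H, Y, L.

12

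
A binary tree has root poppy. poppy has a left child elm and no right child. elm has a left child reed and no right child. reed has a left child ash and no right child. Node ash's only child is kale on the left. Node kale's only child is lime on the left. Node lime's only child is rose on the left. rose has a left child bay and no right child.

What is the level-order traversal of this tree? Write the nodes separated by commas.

Level-order visits nodes level by level from the root, left to right within each level.
Level 0: poppy
Level 1: elm
Level 2: reed
Level 3: ash
Level 4: kale
Level 5: lime
Level 6: rose
Level 7: bay

poppy, elm, reed, ash, kale, lime, rose, bay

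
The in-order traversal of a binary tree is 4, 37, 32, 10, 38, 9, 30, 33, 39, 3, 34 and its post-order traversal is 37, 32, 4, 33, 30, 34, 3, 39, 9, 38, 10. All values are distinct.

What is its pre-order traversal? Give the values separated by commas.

10, 4, 32, 37, 38, 9, 39, 30, 33, 3, 34

The last element of post-order is the root; it splits in-order into left and right subtrees.
Root 10: left subtree has 3 nodes {4, 37, 32}, right has 7 {38, 9, 30, 33, 39, 3, 34}.
  Root 4: left subtree has 0 nodes { }, right has 2 {37, 32}.
    Root 32: left subtree has 1 node {37}, right has 0 { }.
  Root 38: left subtree has 0 nodes { }, right has 6 {9, 30, 33, 39, 3, 34}.
    Root 9: left subtree has 0 nodes { }, right has 5 {30, 33, 39, 3, 34}.
      Root 39: left subtree has 2 nodes {30, 33}, right has 2 {3, 34}.
        Root 30: left subtree has 0 nodes { }, right has 1 {33}.
        Root 3: left subtree has 0 nodes { }, right has 1 {34}.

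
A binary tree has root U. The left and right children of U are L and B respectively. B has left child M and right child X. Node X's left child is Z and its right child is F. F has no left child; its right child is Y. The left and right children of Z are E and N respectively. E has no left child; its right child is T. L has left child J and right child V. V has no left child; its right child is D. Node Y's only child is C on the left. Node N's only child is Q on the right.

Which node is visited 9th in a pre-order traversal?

Z

Pre-order visits the node, then its left subtree, then its right subtree.
Visit U.
At U: go left to L.
  Visit L.
  At L: go left to J.
    J is a leaf — visit J.
  At L: go right to V.
    Visit V.
    At V: no left child.
    At V: go right to D.
      D is a leaf — visit D.
At U: go right to B.
  Visit B.
  At B: go left to M.
    M is a leaf — visit M.
  At B: go right to X.
    Visit X.
    At X: go left to Z.
      Visit Z.
      At Z: go left to E.
        Visit E.
        At E: no left child.
        At E: go right to T.
          T is a leaf — visit T.
      At Z: go right to N.
        Visit N.
        At N: no left child.
        At N: go right to Q.
          Q is a leaf — visit Q.
    At X: go right to F.
      Visit F.
      At F: no left child.
      At F: go right to Y.
        Visit Y.
        At Y: go left to C.
          C is a leaf — visit C.
        At Y: no right child.
Full pre-order sequence: U, L, J, V, D, B, M, X, Z, E, T, N, Q, F, Y, C.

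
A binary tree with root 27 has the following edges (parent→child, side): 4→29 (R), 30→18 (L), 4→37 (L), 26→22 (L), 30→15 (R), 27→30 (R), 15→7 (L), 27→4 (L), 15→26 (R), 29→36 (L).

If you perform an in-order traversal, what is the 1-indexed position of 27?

In-order visits the left subtree, then the node, then the right subtree.
At 27: go left to 4.
  At 4: go left to 37.
    37 is a leaf — visit 37.
  Visit 4.
  At 4: go right to 29.
    At 29: go left to 36.
      36 is a leaf — visit 36.
    Visit 29.
    At 29: no right child.
Visit 27.
At 27: go right to 30.
  At 30: go left to 18.
    18 is a leaf — visit 18.
  Visit 30.
  At 30: go right to 15.
    At 15: go left to 7.
      7 is a leaf — visit 7.
    Visit 15.
    At 15: go right to 26.
      At 26: go left to 22.
        22 is a leaf — visit 22.
      Visit 26.
      At 26: no right child.
Full in-order sequence: 37, 4, 36, 29, 27, 18, 30, 7, 15, 22, 26.

5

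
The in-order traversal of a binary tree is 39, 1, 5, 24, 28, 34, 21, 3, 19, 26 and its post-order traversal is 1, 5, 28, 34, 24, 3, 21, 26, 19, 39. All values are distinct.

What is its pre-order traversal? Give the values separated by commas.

The last element of post-order is the root; it splits in-order into left and right subtrees.
Root 39: left subtree has 0 nodes { }, right has 9 {1, 5, 24, 28, 34, 21, 3, 19, 26}.
  Root 19: left subtree has 7 nodes {1, 5, 24, 28, 34, 21, 3}, right has 1 {26}.
    Root 21: left subtree has 5 nodes {1, 5, 24, 28, 34}, right has 1 {3}.
      Root 24: left subtree has 2 nodes {1, 5}, right has 2 {28, 34}.
        Root 5: left subtree has 1 node {1}, right has 0 { }.
        Root 34: left subtree has 1 node {28}, right has 0 { }.

39, 19, 21, 24, 5, 1, 34, 28, 3, 26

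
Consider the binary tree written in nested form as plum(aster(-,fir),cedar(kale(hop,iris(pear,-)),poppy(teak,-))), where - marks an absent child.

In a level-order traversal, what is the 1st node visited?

plum

Level-order visits nodes level by level from the root, left to right within each level.
Level 0: plum
Level 1: aster, cedar
Level 2: fir, kale, poppy
Level 3: hop, iris, teak
Level 4: pear
Full level-order sequence: plum, aster, cedar, fir, kale, poppy, hop, iris, teak, pear.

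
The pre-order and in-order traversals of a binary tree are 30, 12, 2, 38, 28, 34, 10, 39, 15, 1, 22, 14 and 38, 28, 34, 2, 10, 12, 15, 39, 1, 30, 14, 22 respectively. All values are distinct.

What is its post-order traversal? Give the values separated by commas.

34, 28, 38, 10, 2, 15, 1, 39, 12, 14, 22, 30

The first element of pre-order is the root; it splits in-order into left and right subtrees.
Root 30: left subtree has 9 nodes {38, 28, 34, 2, 10, 12, 15, 39, 1}, right has 2 {14, 22}.
  Root 12: left subtree has 5 nodes {38, 28, 34, 2, 10}, right has 3 {15, 39, 1}.
    Root 2: left subtree has 3 nodes {38, 28, 34}, right has 1 {10}.
      Root 38: left subtree has 0 nodes { }, right has 2 {28, 34}.
        Root 28: left subtree has 0 nodes { }, right has 1 {34}.
    Root 39: left subtree has 1 node {15}, right has 1 {1}.
  Root 22: left subtree has 1 node {14}, right has 0 { }.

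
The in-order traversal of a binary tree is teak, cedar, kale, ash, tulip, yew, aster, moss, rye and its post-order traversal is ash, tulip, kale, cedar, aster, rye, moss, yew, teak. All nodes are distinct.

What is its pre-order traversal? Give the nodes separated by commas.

The last element of post-order is the root; it splits in-order into left and right subtrees.
Root teak: left subtree has 0 nodes { }, right has 8 {cedar, kale, ash, tulip, yew, aster, moss, rye}.
  Root yew: left subtree has 4 nodes {cedar, kale, ash, tulip}, right has 3 {aster, moss, rye}.
    Root cedar: left subtree has 0 nodes { }, right has 3 {kale, ash, tulip}.
      Root kale: left subtree has 0 nodes { }, right has 2 {ash, tulip}.
        Root tulip: left subtree has 1 node {ash}, right has 0 { }.
    Root moss: left subtree has 1 node {aster}, right has 1 {rye}.

teak, yew, cedar, kale, tulip, ash, moss, aster, rye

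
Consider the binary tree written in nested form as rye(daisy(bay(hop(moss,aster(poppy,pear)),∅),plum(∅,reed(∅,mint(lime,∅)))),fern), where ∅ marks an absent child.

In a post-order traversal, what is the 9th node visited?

Post-order visits the left subtree, then the right subtree, then the node.
At rye: go left to daisy.
  At daisy: go left to bay.
    At bay: go left to hop.
      At hop: go left to moss.
        moss is a leaf — visit moss.
      At hop: go right to aster.
        At aster: go left to poppy.
          poppy is a leaf — visit poppy.
        At aster: go right to pear.
          pear is a leaf — visit pear.
        Visit aster.
      Visit hop.
    At bay: no right child.
    Visit bay.
  At daisy: go right to plum.
    At plum: no left child.
    At plum: go right to reed.
      At reed: no left child.
      At reed: go right to mint.
        At mint: go left to lime.
          lime is a leaf — visit lime.
        At mint: no right child.
        Visit mint.
      Visit reed.
    Visit plum.
  Visit daisy.
At rye: go right to fern.
  fern is a leaf — visit fern.
Visit rye.
Full post-order sequence: moss, poppy, pear, aster, hop, bay, lime, mint, reed, plum, daisy, fern, rye.

reed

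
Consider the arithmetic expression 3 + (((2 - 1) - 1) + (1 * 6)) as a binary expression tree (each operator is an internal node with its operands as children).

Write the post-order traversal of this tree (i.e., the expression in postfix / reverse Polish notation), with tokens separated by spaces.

Post-order on an expression tree gives postfix notation: for each operator, emit left operand, right operand, then the operator.

3 2 1 - 1 - 1 6 * + +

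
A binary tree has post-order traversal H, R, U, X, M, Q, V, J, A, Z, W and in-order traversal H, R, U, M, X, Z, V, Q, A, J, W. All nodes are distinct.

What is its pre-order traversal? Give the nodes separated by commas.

The last element of post-order is the root; it splits in-order into left and right subtrees.
Root W: left subtree has 10 nodes {H, R, U, M, X, Z, V, Q, A, J}, right has 0 { }.
  Root Z: left subtree has 5 nodes {H, R, U, M, X}, right has 4 {V, Q, A, J}.
    Root M: left subtree has 3 nodes {H, R, U}, right has 1 {X}.
      Root U: left subtree has 2 nodes {H, R}, right has 0 { }.
        Root R: left subtree has 1 node {H}, right has 0 { }.
    Root A: left subtree has 2 nodes {V, Q}, right has 1 {J}.
      Root V: left subtree has 0 nodes { }, right has 1 {Q}.

W, Z, M, U, R, H, X, A, V, Q, J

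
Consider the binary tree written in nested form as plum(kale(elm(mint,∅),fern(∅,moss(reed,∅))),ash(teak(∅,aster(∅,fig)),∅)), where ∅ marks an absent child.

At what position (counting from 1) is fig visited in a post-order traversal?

Post-order visits the left subtree, then the right subtree, then the node.
At plum: go left to kale.
  At kale: go left to elm.
    At elm: go left to mint.
      mint is a leaf — visit mint.
    At elm: no right child.
    Visit elm.
  At kale: go right to fern.
    At fern: no left child.
    At fern: go right to moss.
      At moss: go left to reed.
        reed is a leaf — visit reed.
      At moss: no right child.
      Visit moss.
    Visit fern.
  Visit kale.
At plum: go right to ash.
  At ash: go left to teak.
    At teak: no left child.
    At teak: go right to aster.
      At aster: no left child.
      At aster: go right to fig.
        fig is a leaf — visit fig.
      Visit aster.
    Visit teak.
  At ash: no right child.
  Visit ash.
Visit plum.
Full post-order sequence: mint, elm, reed, moss, fern, kale, fig, aster, teak, ash, plum.

7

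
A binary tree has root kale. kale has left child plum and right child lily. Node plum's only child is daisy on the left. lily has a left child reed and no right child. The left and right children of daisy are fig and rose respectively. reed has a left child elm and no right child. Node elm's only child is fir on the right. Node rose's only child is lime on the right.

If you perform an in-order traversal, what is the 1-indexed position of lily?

In-order visits the left subtree, then the node, then the right subtree.
At kale: go left to plum.
  At plum: go left to daisy.
    At daisy: go left to fig.
      fig is a leaf — visit fig.
    Visit daisy.
    At daisy: go right to rose.
      At rose: no left child.
      Visit rose.
      At rose: go right to lime.
        lime is a leaf — visit lime.
  Visit plum.
  At plum: no right child.
Visit kale.
At kale: go right to lily.
  At lily: go left to reed.
    At reed: go left to elm.
      At elm: no left child.
      Visit elm.
      At elm: go right to fir.
        fir is a leaf — visit fir.
    Visit reed.
    At reed: no right child.
  Visit lily.
  At lily: no right child.
Full in-order sequence: fig, daisy, rose, lime, plum, kale, elm, fir, reed, lily.

10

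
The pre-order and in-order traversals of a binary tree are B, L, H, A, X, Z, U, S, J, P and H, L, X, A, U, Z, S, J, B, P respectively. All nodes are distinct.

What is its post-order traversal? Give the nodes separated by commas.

The first element of pre-order is the root; it splits in-order into left and right subtrees.
Root B: left subtree has 8 nodes {H, L, X, A, U, Z, S, J}, right has 1 {P}.
  Root L: left subtree has 1 node {H}, right has 6 {X, A, U, Z, S, J}.
    Root A: left subtree has 1 node {X}, right has 4 {U, Z, S, J}.
      Root Z: left subtree has 1 node {U}, right has 2 {S, J}.
        Root S: left subtree has 0 nodes { }, right has 1 {J}.

H, X, U, J, S, Z, A, L, P, B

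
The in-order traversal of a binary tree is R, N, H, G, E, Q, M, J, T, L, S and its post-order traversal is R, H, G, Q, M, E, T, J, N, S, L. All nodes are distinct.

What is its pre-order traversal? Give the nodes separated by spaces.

The last element of post-order is the root; it splits in-order into left and right subtrees.
Root L: left subtree has 9 nodes {R, N, H, G, E, Q, M, J, T}, right has 1 {S}.
  Root N: left subtree has 1 node {R}, right has 7 {H, G, E, Q, M, J, T}.
    Root J: left subtree has 5 nodes {H, G, E, Q, M}, right has 1 {T}.
      Root E: left subtree has 2 nodes {H, G}, right has 2 {Q, M}.
        Root G: left subtree has 1 node {H}, right has 0 { }.
        Root M: left subtree has 1 node {Q}, right has 0 { }.

L N R J E G H M Q T S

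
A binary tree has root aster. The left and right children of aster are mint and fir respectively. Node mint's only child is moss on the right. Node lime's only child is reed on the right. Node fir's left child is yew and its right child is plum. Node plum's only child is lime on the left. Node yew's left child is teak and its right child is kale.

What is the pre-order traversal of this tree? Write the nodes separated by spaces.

aster mint moss fir yew teak kale plum lime reed

Pre-order visits the node, then its left subtree, then its right subtree.
Visit aster.
At aster: go left to mint.
  Visit mint.
  At mint: no left child.
  At mint: go right to moss.
    moss is a leaf — visit moss.
At aster: go right to fir.
  Visit fir.
  At fir: go left to yew.
    Visit yew.
    At yew: go left to teak.
      teak is a leaf — visit teak.
    At yew: go right to kale.
      kale is a leaf — visit kale.
  At fir: go right to plum.
    Visit plum.
    At plum: go left to lime.
      Visit lime.
      At lime: no left child.
      At lime: go right to reed.
        reed is a leaf — visit reed.
    At plum: no right child.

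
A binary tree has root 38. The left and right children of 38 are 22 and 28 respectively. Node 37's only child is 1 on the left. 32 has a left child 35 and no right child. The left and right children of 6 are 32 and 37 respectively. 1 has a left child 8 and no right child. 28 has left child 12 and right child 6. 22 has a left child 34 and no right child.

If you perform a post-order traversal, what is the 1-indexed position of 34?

Post-order visits the left subtree, then the right subtree, then the node.
At 38: go left to 22.
  At 22: go left to 34.
    34 is a leaf — visit 34.
  At 22: no right child.
  Visit 22.
At 38: go right to 28.
  At 28: go left to 12.
    12 is a leaf — visit 12.
  At 28: go right to 6.
    At 6: go left to 32.
      At 32: go left to 35.
        35 is a leaf — visit 35.
      At 32: no right child.
      Visit 32.
    At 6: go right to 37.
      At 37: go left to 1.
        At 1: go left to 8.
          8 is a leaf — visit 8.
        At 1: no right child.
        Visit 1.
      At 37: no right child.
      Visit 37.
    Visit 6.
  Visit 28.
Visit 38.
Full post-order sequence: 34, 22, 12, 35, 32, 8, 1, 37, 6, 28, 38.

1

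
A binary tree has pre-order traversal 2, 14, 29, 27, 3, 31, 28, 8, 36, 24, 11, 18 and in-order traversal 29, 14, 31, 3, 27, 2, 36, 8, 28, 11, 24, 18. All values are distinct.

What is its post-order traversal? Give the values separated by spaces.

The first element of pre-order is the root; it splits in-order into left and right subtrees.
Root 2: left subtree has 5 nodes {29, 14, 31, 3, 27}, right has 6 {36, 8, 28, 11, 24, 18}.
  Root 14: left subtree has 1 node {29}, right has 3 {31, 3, 27}.
    Root 27: left subtree has 2 nodes {31, 3}, right has 0 { }.
      Root 3: left subtree has 1 node {31}, right has 0 { }.
  Root 28: left subtree has 2 nodes {36, 8}, right has 3 {11, 24, 18}.
    Root 8: left subtree has 1 node {36}, right has 0 { }.
    Root 24: left subtree has 1 node {11}, right has 1 {18}.

29 31 3 27 14 36 8 11 18 24 28 2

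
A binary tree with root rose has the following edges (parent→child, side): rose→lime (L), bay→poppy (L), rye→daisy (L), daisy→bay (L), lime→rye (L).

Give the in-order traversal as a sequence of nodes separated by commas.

poppy, bay, daisy, rye, lime, rose

In-order visits the left subtree, then the node, then the right subtree.
At rose: go left to lime.
  At lime: go left to rye.
    At rye: go left to daisy.
      At daisy: go left to bay.
        At bay: go left to poppy.
          poppy is a leaf — visit poppy.
        Visit bay.
        At bay: no right child.
      Visit daisy.
      At daisy: no right child.
    Visit rye.
    At rye: no right child.
  Visit lime.
  At lime: no right child.
Visit rose.
At rose: no right child.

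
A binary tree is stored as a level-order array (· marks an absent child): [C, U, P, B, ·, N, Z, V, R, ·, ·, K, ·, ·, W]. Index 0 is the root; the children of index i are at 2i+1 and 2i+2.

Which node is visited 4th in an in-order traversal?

In-order visits the left subtree, then the node, then the right subtree.
At C: go left to U.
  At U: go left to B.
    At B: go left to V.
      V is a leaf — visit V.
    Visit B.
    At B: go right to R.
      R is a leaf — visit R.
  Visit U.
  At U: no right child.
Visit C.
At C: go right to P.
  At P: go left to N.
    At N: go left to K.
      K is a leaf — visit K.
    Visit N.
    At N: no right child.
  Visit P.
  At P: go right to Z.
    At Z: no left child.
    Visit Z.
    At Z: go right to W.
      W is a leaf — visit W.
Full in-order sequence: V, B, R, U, C, K, N, P, Z, W.

U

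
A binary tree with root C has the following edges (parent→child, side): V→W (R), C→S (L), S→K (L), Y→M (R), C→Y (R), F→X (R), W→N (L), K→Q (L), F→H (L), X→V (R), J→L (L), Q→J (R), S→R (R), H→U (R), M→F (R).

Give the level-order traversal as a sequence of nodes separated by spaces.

C S Y K R M Q F J H X L U V W N

Level-order visits nodes level by level from the root, left to right within each level.
Level 0: C
Level 1: S, Y
Level 2: K, R, M
Level 3: Q, F
Level 4: J, H, X
Level 5: L, U, V
Level 6: W
Level 7: N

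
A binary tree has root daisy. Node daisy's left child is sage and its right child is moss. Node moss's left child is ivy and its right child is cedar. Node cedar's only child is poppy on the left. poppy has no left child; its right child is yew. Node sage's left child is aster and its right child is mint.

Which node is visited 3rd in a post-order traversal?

sage

Post-order visits the left subtree, then the right subtree, then the node.
At daisy: go left to sage.
  At sage: go left to aster.
    aster is a leaf — visit aster.
  At sage: go right to mint.
    mint is a leaf — visit mint.
  Visit sage.
At daisy: go right to moss.
  At moss: go left to ivy.
    ivy is a leaf — visit ivy.
  At moss: go right to cedar.
    At cedar: go left to poppy.
      At poppy: no left child.
      At poppy: go right to yew.
        yew is a leaf — visit yew.
      Visit poppy.
    At cedar: no right child.
    Visit cedar.
  Visit moss.
Visit daisy.
Full post-order sequence: aster, mint, sage, ivy, yew, poppy, cedar, moss, daisy.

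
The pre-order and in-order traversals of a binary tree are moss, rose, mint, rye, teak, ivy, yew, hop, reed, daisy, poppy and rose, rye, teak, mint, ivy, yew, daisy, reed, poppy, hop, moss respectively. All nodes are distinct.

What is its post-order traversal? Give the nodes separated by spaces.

The first element of pre-order is the root; it splits in-order into left and right subtrees.
Root moss: left subtree has 10 nodes {rose, rye, teak, mint, ivy, yew, daisy, reed, poppy, hop}, right has 0 { }.
  Root rose: left subtree has 0 nodes { }, right has 9 {rye, teak, mint, ivy, yew, daisy, reed, poppy, hop}.
    Root mint: left subtree has 2 nodes {rye, teak}, right has 6 {ivy, yew, daisy, reed, poppy, hop}.
      Root rye: left subtree has 0 nodes { }, right has 1 {teak}.
      Root ivy: left subtree has 0 nodes { }, right has 5 {yew, daisy, reed, poppy, hop}.
        Root yew: left subtree has 0 nodes { }, right has 4 {daisy, reed, poppy, hop}.
          Root hop: left subtree has 3 nodes {daisy, reed, poppy}, right has 0 { }.
            Root reed: left subtree has 1 node {daisy}, right has 1 {poppy}.

teak rye daisy poppy reed hop yew ivy mint rose moss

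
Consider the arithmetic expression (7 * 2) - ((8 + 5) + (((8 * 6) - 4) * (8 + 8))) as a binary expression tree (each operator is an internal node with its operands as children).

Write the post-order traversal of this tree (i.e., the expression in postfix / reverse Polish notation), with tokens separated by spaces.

7 2 * 8 5 + 8 6 * 4 - 8 8 + * + -

Post-order on an expression tree gives postfix notation: for each operator, emit left operand, right operand, then the operator.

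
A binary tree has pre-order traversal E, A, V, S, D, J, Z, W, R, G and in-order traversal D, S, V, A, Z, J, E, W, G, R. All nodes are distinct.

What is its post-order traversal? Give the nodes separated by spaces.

D S V Z J A G R W E

The first element of pre-order is the root; it splits in-order into left and right subtrees.
Root E: left subtree has 6 nodes {D, S, V, A, Z, J}, right has 3 {W, G, R}.
  Root A: left subtree has 3 nodes {D, S, V}, right has 2 {Z, J}.
    Root V: left subtree has 2 nodes {D, S}, right has 0 { }.
      Root S: left subtree has 1 node {D}, right has 0 { }.
    Root J: left subtree has 1 node {Z}, right has 0 { }.
  Root W: left subtree has 0 nodes { }, right has 2 {G, R}.
    Root R: left subtree has 1 node {G}, right has 0 { }.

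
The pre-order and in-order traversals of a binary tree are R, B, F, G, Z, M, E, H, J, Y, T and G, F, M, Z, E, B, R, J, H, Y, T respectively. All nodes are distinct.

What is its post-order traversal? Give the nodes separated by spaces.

The first element of pre-order is the root; it splits in-order into left and right subtrees.
Root R: left subtree has 6 nodes {G, F, M, Z, E, B}, right has 4 {J, H, Y, T}.
  Root B: left subtree has 5 nodes {G, F, M, Z, E}, right has 0 { }.
    Root F: left subtree has 1 node {G}, right has 3 {M, Z, E}.
      Root Z: left subtree has 1 node {M}, right has 1 {E}.
  Root H: left subtree has 1 node {J}, right has 2 {Y, T}.
    Root Y: left subtree has 0 nodes { }, right has 1 {T}.

G M E Z F B J T Y H R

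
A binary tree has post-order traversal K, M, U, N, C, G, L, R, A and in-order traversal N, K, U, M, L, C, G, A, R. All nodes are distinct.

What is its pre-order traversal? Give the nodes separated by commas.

A, L, N, U, K, M, G, C, R

The last element of post-order is the root; it splits in-order into left and right subtrees.
Root A: left subtree has 7 nodes {N, K, U, M, L, C, G}, right has 1 {R}.
  Root L: left subtree has 4 nodes {N, K, U, M}, right has 2 {C, G}.
    Root N: left subtree has 0 nodes { }, right has 3 {K, U, M}.
      Root U: left subtree has 1 node {K}, right has 1 {M}.
    Root G: left subtree has 1 node {C}, right has 0 { }.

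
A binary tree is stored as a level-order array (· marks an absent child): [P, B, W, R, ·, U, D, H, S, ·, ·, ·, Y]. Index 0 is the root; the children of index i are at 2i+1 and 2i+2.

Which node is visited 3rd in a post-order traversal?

Post-order visits the left subtree, then the right subtree, then the node.
At P: go left to B.
  At B: go left to R.
    At R: go left to H.
      H is a leaf — visit H.
    At R: go right to S.
      S is a leaf — visit S.
    Visit R.
  At B: no right child.
  Visit B.
At P: go right to W.
  At W: go left to U.
    At U: no left child.
    At U: go right to Y.
      Y is a leaf — visit Y.
    Visit U.
  At W: go right to D.
    D is a leaf — visit D.
  Visit W.
Visit P.
Full post-order sequence: H, S, R, B, Y, U, D, W, P.

R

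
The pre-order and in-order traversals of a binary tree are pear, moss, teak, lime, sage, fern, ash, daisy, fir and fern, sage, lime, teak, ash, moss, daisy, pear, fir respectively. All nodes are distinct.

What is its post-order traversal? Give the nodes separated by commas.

fern, sage, lime, ash, teak, daisy, moss, fir, pear

The first element of pre-order is the root; it splits in-order into left and right subtrees.
Root pear: left subtree has 7 nodes {fern, sage, lime, teak, ash, moss, daisy}, right has 1 {fir}.
  Root moss: left subtree has 5 nodes {fern, sage, lime, teak, ash}, right has 1 {daisy}.
    Root teak: left subtree has 3 nodes {fern, sage, lime}, right has 1 {ash}.
      Root lime: left subtree has 2 nodes {fern, sage}, right has 0 { }.
        Root sage: left subtree has 1 node {fern}, right has 0 { }.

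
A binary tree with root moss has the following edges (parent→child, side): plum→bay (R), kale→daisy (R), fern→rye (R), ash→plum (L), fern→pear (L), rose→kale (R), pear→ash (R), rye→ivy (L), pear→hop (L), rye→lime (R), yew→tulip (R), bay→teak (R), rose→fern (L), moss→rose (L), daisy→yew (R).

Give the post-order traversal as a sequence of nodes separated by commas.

hop, teak, bay, plum, ash, pear, ivy, lime, rye, fern, tulip, yew, daisy, kale, rose, moss

Post-order visits the left subtree, then the right subtree, then the node.
At moss: go left to rose.
  At rose: go left to fern.
    At fern: go left to pear.
      At pear: go left to hop.
        hop is a leaf — visit hop.
      At pear: go right to ash.
        At ash: go left to plum.
          At plum: no left child.
          At plum: go right to bay.
            At bay: no left child.
            At bay: go right to teak.
              teak is a leaf — visit teak.
            Visit bay.
          Visit plum.
        At ash: no right child.
        Visit ash.
      Visit pear.
    At fern: go right to rye.
      At rye: go left to ivy.
        ivy is a leaf — visit ivy.
      At rye: go right to lime.
        lime is a leaf — visit lime.
      Visit rye.
    Visit fern.
  At rose: go right to kale.
    At kale: no left child.
    At kale: go right to daisy.
      At daisy: no left child.
      At daisy: go right to yew.
        At yew: no left child.
        At yew: go right to tulip.
          tulip is a leaf — visit tulip.
        Visit yew.
      Visit daisy.
    Visit kale.
  Visit rose.
At moss: no right child.
Visit moss.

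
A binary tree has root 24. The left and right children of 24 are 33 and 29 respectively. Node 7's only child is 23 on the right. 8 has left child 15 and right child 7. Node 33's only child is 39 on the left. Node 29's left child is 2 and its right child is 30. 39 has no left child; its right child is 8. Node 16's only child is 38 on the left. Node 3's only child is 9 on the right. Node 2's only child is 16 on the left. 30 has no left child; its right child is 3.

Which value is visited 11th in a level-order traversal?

Level-order visits nodes level by level from the root, left to right within each level.
Level 0: 24
Level 1: 33, 29
Level 2: 39, 2, 30
Level 3: 8, 16, 3
Level 4: 15, 7, 38, 9
Level 5: 23
Full level-order sequence: 24, 33, 29, 39, 2, 30, 8, 16, 3, 15, 7, 38, 9, 23.

7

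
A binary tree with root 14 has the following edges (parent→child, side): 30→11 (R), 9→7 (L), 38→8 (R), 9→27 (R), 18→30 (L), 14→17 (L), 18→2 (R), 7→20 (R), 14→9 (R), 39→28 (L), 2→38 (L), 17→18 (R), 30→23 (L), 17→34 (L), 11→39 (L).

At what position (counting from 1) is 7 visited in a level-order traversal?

Level-order visits nodes level by level from the root, left to right within each level.
Level 0: 14
Level 1: 17, 9
Level 2: 34, 18, 7, 27
Level 3: 30, 2, 20
Level 4: 23, 11, 38
Level 5: 39, 8
Level 6: 28
Full level-order sequence: 14, 17, 9, 34, 18, 7, 27, 30, 2, 20, 23, 11, 38, 39, 8, 28.

6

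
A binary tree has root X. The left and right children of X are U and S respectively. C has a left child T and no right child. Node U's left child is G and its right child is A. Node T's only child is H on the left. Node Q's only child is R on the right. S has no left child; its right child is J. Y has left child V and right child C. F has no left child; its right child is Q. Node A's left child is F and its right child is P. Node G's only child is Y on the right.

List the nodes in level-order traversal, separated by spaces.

X U S G A J Y F P V C Q T R H

Level-order visits nodes level by level from the root, left to right within each level.
Level 0: X
Level 1: U, S
Level 2: G, A, J
Level 3: Y, F, P
Level 4: V, C, Q
Level 5: T, R
Level 6: H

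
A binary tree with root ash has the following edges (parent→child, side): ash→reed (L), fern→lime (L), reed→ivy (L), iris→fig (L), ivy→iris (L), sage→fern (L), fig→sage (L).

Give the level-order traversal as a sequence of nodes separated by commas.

Level-order visits nodes level by level from the root, left to right within each level.
Level 0: ash
Level 1: reed
Level 2: ivy
Level 3: iris
Level 4: fig
Level 5: sage
Level 6: fern
Level 7: lime

ash, reed, ivy, iris, fig, sage, fern, lime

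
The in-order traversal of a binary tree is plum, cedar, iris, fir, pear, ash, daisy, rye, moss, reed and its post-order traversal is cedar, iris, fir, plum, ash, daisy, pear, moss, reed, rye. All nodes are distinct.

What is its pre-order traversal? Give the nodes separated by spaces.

rye pear plum fir iris cedar daisy ash reed moss

The last element of post-order is the root; it splits in-order into left and right subtrees.
Root rye: left subtree has 7 nodes {plum, cedar, iris, fir, pear, ash, daisy}, right has 2 {moss, reed}.
  Root pear: left subtree has 4 nodes {plum, cedar, iris, fir}, right has 2 {ash, daisy}.
    Root plum: left subtree has 0 nodes { }, right has 3 {cedar, iris, fir}.
      Root fir: left subtree has 2 nodes {cedar, iris}, right has 0 { }.
        Root iris: left subtree has 1 node {cedar}, right has 0 { }.
    Root daisy: left subtree has 1 node {ash}, right has 0 { }.
  Root reed: left subtree has 1 node {moss}, right has 0 { }.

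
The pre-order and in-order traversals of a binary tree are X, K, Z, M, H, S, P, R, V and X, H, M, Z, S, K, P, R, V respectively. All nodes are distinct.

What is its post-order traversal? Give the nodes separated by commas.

The first element of pre-order is the root; it splits in-order into left and right subtrees.
Root X: left subtree has 0 nodes { }, right has 8 {H, M, Z, S, K, P, R, V}.
  Root K: left subtree has 4 nodes {H, M, Z, S}, right has 3 {P, R, V}.
    Root Z: left subtree has 2 nodes {H, M}, right has 1 {S}.
      Root M: left subtree has 1 node {H}, right has 0 { }.
    Root P: left subtree has 0 nodes { }, right has 2 {R, V}.
      Root R: left subtree has 0 nodes { }, right has 1 {V}.

H, M, S, Z, V, R, P, K, X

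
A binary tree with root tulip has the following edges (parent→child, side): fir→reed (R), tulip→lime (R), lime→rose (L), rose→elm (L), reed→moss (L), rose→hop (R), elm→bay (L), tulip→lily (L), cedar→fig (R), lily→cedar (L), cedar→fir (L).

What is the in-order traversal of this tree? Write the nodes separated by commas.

In-order visits the left subtree, then the node, then the right subtree.
At tulip: go left to lily.
  At lily: go left to cedar.
    At cedar: go left to fir.
      At fir: no left child.
      Visit fir.
      At fir: go right to reed.
        At reed: go left to moss.
          moss is a leaf — visit moss.
        Visit reed.
        At reed: no right child.
    Visit cedar.
    At cedar: go right to fig.
      fig is a leaf — visit fig.
  Visit lily.
  At lily: no right child.
Visit tulip.
At tulip: go right to lime.
  At lime: go left to rose.
    At rose: go left to elm.
      At elm: go left to bay.
        bay is a leaf — visit bay.
      Visit elm.
      At elm: no right child.
    Visit rose.
    At rose: go right to hop.
      hop is a leaf — visit hop.
  Visit lime.
  At lime: no right child.

fir, moss, reed, cedar, fig, lily, tulip, bay, elm, rose, hop, lime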